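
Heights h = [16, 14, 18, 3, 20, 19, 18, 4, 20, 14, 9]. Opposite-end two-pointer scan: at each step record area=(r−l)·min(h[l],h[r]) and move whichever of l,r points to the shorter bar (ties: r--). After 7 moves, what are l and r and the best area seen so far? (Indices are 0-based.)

l=4, r=7, best area=128

l=0 r=10: min(16,9)*10=90 best=90 *, r--
l=0 r=9: min(16,14)*9=126 best=126 *, r--
l=0 r=8: min(16,20)*8=128 best=128 *, l++
l=1 r=8: min(14,20)*7=98 best=128, l++
l=2 r=8: min(18,20)*6=108 best=128, l++
l=3 r=8: min(3,20)*5=15 best=128, l++
l=4 r=8: min(20,20)*4=80 best=128, r--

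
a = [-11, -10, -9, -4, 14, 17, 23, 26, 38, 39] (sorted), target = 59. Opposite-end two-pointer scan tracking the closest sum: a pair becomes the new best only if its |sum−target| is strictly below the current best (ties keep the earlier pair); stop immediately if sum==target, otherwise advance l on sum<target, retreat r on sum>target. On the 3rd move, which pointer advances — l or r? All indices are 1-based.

[1,10] -11+39=28 d=31 * → l++
[2,10] -10+39=29 d=30 * → l++
[3,10] -9+39=30 d=29 * → l++

l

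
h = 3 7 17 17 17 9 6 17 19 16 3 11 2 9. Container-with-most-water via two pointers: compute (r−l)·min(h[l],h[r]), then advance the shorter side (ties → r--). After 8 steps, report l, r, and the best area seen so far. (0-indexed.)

[0,13] min(3,9)*13=39 best=39 * → l++
[1,13] min(7,9)*12=84 best=84 * → l++
[2,13] min(17,9)*11=99 best=99 * → r--
[2,12] min(17,2)*10=20 best=99 → r--
[2,11] min(17,11)*9=99 best=99 → r--
[2,10] min(17,3)*8=24 best=99 → r--
[2,9] min(17,16)*7=112 best=112 * → r--
[2,8] min(17,19)*6=102 best=112 → l++

l=3, r=8, best area=112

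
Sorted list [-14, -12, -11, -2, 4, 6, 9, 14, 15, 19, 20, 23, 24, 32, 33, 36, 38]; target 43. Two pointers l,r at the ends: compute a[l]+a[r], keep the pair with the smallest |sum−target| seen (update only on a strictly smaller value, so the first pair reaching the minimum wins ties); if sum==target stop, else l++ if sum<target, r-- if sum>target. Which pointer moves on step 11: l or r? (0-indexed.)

r

l=0 r=16: -14+38=24 d=19 *, l++
l=1 r=16: -12+38=26 d=17 *, l++
l=2 r=16: -11+38=27 d=16 *, l++
l=3 r=16: -2+38=36 d=7 *, l++
l=4 r=16: 4+38=42 d=1 *, l++
l=5 r=16: 6+38=44 d=1, r--
l=5 r=15: 6+36=42 d=1, l++
l=6 r=15: 9+36=45 d=2, r--
l=6 r=14: 9+33=42 d=1, l++
l=7 r=14: 14+33=47 d=4, r--
l=7 r=13: 14+32=46 d=3, r--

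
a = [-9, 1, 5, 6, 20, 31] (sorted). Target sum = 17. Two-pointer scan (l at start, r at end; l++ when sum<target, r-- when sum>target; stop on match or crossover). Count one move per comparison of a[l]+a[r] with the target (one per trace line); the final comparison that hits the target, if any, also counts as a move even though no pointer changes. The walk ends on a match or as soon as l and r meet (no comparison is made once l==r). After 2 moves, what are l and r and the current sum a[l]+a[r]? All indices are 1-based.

l=2, r=5, sum=21

[1,6] -9+31=22 >17 → r--
[1,5] -9+20=11 <17 → l++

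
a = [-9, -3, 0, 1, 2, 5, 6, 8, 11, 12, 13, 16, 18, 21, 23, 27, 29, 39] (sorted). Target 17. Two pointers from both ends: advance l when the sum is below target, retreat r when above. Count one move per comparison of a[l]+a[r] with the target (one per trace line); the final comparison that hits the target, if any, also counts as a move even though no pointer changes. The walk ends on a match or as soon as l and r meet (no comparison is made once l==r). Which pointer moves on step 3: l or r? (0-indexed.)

r

l=0 r=17: -9+39=30 >17, r--
l=0 r=16: -9+29=20 >17, r--
l=0 r=15: -9+27=18 >17, r--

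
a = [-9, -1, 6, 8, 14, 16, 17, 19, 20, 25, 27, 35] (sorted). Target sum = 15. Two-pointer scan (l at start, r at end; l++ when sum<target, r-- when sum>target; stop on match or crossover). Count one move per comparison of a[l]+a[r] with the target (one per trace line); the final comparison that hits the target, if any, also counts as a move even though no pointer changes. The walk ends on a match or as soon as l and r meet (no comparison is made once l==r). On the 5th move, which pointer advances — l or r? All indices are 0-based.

r

[0,11] -9+35=26 >15 → r--
[0,10] -9+27=18 >15 → r--
[0,9] -9+25=16 >15 → r--
[0,8] -9+20=11 <15 → l++
[1,8] -1+20=19 >15 → r--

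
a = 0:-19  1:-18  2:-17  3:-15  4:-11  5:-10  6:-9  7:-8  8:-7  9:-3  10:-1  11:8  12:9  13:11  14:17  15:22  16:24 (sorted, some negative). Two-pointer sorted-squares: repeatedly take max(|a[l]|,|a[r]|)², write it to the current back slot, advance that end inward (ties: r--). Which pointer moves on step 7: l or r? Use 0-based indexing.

l

l=0 r=16: |-19|<=|24| out[16]=576, r--
l=0 r=15: |-19|<=|22| out[15]=484, r--
l=0 r=14: |-19|>|17| out[14]=361, l++
l=1 r=14: |-18|>|17| out[13]=324, l++
l=2 r=14: |-17|<=|17| out[12]=289, r--
l=2 r=13: |-17|>|11| out[11]=289, l++
l=3 r=13: |-15|>|11| out[10]=225, l++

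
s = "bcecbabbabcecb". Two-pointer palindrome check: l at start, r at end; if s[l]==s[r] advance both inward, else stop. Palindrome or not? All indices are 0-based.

[0,13] 'b'=='b' → l++,r--
[1,12] 'c'=='c' → l++,r--
[2,11] 'e'=='e' → l++,r--
[3,10] 'c'=='c' → l++,r--
[4,9] 'b'=='b' → l++,r--
[5,8] 'a'=='a' → l++,r--
[6,7] 'b'=='b' → l++,r--

palindrome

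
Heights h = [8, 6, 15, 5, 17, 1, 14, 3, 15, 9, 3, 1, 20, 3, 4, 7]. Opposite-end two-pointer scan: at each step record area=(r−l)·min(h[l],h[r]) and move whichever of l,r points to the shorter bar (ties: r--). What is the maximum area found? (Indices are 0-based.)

l=0 r=15: min(8,7)*15=105 best=105 *, r--
l=0 r=14: min(8,4)*14=56 best=105, r--
l=0 r=13: min(8,3)*13=39 best=105, r--
l=0 r=12: min(8,20)*12=96 best=105, l++
l=1 r=12: min(6,20)*11=66 best=105, l++
l=2 r=12: min(15,20)*10=150 best=150 *, l++
l=3 r=12: min(5,20)*9=45 best=150, l++
l=4 r=12: min(17,20)*8=136 best=150, l++
l=5 r=12: min(1,20)*7=7 best=150, l++
l=6 r=12: min(14,20)*6=84 best=150, l++
l=7 r=12: min(3,20)*5=15 best=150, l++
l=8 r=12: min(15,20)*4=60 best=150, l++
l=9 r=12: min(9,20)*3=27 best=150, l++
l=10 r=12: min(3,20)*2=6 best=150, l++
l=11 r=12: min(1,20)*1=1 best=150, l++

max area = 150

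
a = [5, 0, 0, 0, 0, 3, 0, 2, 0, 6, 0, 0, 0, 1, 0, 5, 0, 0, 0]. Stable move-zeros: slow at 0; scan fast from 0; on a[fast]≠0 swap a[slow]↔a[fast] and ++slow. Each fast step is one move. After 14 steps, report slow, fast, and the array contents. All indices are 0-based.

(s=0,f=0) a[fast]=5≠0 swap→a[0]=5 → slow++,fast++
(s=1,f=1) a[fast]=0 → fast++
(s=1,f=2) a[fast]=0 → fast++
(s=1,f=3) a[fast]=0 → fast++
(s=1,f=4) a[fast]=0 → fast++
(s=1,f=5) a[fast]=3≠0 swap→a[1]=3 → slow++,fast++
(s=2,f=6) a[fast]=0 → fast++
(s=2,f=7) a[fast]=2≠0 swap→a[2]=2 → slow++,fast++
(s=3,f=8) a[fast]=0 → fast++
(s=3,f=9) a[fast]=6≠0 swap→a[3]=6 → slow++,fast++
(s=4,f=10) a[fast]=0 → fast++
(s=4,f=11) a[fast]=0 → fast++
(s=4,f=12) a[fast]=0 → fast++
(s=4,f=13) a[fast]=1≠0 swap→a[4]=1 → slow++,fast++

slow=5, fast=14, a=[5, 3, 2, 6, 1, 0, 0, 0, 0, 0, 0, 0, 0, 0, 0, 5, 0, 0, 0]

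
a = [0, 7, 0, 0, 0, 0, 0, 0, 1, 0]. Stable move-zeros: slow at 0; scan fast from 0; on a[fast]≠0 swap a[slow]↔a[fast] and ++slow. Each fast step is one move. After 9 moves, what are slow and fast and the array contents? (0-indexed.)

(s=0,f=0) a[fast]=0 → fast++
(s=0,f=1) a[fast]=7≠0 swap→a[0]=7 → slow++,fast++
(s=1,f=2) a[fast]=0 → fast++
(s=1,f=3) a[fast]=0 → fast++
(s=1,f=4) a[fast]=0 → fast++
(s=1,f=5) a[fast]=0 → fast++
(s=1,f=6) a[fast]=0 → fast++
(s=1,f=7) a[fast]=0 → fast++
(s=1,f=8) a[fast]=1≠0 swap→a[1]=1 → slow++,fast++

slow=2, fast=9, a=[7, 1, 0, 0, 0, 0, 0, 0, 0, 0]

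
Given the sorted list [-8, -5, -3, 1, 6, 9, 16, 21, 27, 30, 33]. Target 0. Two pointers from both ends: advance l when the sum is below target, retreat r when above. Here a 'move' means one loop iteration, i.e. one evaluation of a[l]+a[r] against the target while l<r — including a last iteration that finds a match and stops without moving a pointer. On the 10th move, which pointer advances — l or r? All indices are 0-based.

[0,10] -8+33=25 >0 → r--
[0,9] -8+30=22 >0 → r--
[0,8] -8+27=19 >0 → r--
[0,7] -8+21=13 >0 → r--
[0,6] -8+16=8 >0 → r--
[0,5] -8+9=1 >0 → r--
[0,4] -8+6=-2 <0 → l++
[1,4] -5+6=1 >0 → r--
[1,3] -5+1=-4 <0 → l++
[2,3] -3+1=-2 <0 → l++

l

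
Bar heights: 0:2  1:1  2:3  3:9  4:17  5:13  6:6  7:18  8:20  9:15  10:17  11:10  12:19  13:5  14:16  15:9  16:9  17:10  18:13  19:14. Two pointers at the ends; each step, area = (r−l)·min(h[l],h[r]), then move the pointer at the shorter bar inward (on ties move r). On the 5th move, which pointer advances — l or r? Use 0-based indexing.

r

l=0 r=19: min(2,14)*19=38 best=38 *, l++
l=1 r=19: min(1,14)*18=18 best=38, l++
l=2 r=19: min(3,14)*17=51 best=51 *, l++
l=3 r=19: min(9,14)*16=144 best=144 *, l++
l=4 r=19: min(17,14)*15=210 best=210 *, r--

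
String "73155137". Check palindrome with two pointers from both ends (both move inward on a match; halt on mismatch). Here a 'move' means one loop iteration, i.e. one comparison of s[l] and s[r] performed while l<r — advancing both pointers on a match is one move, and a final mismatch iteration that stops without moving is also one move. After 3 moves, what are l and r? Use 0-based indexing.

[0,7] '7'=='7' → l++,r--
[1,6] '3'=='3' → l++,r--
[2,5] '1'=='1' → l++,r--

l=3, r=4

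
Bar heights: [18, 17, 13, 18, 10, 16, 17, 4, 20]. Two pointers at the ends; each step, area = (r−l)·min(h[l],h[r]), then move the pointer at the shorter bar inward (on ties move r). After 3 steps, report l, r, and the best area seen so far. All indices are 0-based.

[0,8] min(18,20)*8=144 best=144 * → l++
[1,8] min(17,20)*7=119 best=144 → l++
[2,8] min(13,20)*6=78 best=144 → l++

l=3, r=8, best area=144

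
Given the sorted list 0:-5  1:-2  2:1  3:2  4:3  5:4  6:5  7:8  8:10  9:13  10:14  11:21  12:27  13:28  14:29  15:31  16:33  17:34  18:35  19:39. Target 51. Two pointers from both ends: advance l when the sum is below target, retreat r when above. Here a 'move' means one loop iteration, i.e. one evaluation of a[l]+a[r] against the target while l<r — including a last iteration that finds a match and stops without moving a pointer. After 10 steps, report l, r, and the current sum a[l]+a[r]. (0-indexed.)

l=9, r=18, sum=48

[0,19] -5+39=34 <51 → l++
[1,19] -2+39=37 <51 → l++
[2,19] 1+39=40 <51 → l++
[3,19] 2+39=41 <51 → l++
[4,19] 3+39=42 <51 → l++
[5,19] 4+39=43 <51 → l++
[6,19] 5+39=44 <51 → l++
[7,19] 8+39=47 <51 → l++
[8,19] 10+39=49 <51 → l++
[9,19] 13+39=52 >51 → r--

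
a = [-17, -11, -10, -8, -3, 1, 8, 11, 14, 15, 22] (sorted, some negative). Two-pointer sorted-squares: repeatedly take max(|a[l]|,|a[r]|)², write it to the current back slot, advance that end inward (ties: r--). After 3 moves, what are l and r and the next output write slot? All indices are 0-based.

l=1, r=8, next write slot=7

l=0 r=10: |-17|<=|22| out[10]=484, r--
l=0 r=9: |-17|>|15| out[9]=289, l++
l=1 r=9: |-11|<=|15| out[8]=225, r--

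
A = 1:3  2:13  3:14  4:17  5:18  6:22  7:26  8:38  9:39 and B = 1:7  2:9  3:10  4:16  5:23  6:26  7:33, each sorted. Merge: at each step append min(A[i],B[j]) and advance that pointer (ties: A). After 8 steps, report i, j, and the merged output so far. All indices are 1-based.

[i=1,j=1] A[i]=3<=B[j]=7 take 3 → i++
[i=2,j=1] A[i]=13>B[j]=7 take 7 → j++
[i=2,j=2] A[i]=13>B[j]=9 take 9 → j++
[i=2,j=3] A[i]=13>B[j]=10 take 10 → j++
[i=2,j=4] A[i]=13<=B[j]=16 take 13 → i++
[i=3,j=4] A[i]=14<=B[j]=16 take 14 → i++
[i=4,j=4] A[i]=17>B[j]=16 take 16 → j++
[i=4,j=5] A[i]=17<=B[j]=23 take 17 → i++

i=5, j=5, merged so far=[3, 7, 9, 10, 13, 14, 16, 17]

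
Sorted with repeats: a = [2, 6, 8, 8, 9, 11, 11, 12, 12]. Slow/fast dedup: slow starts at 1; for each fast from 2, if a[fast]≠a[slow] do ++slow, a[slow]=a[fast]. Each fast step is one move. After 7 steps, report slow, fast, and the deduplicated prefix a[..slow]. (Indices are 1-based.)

slow=6, fast=9, prefix=[2, 6, 8, 9, 11, 12]

(s=1,f=2) a[fast]=6≠a[slow]=2 write a[2]=6 → slow++,fast++
(s=2,f=3) a[fast]=8≠a[slow]=6 write a[3]=8 → slow++,fast++
(s=3,f=4) a[fast]=8=a[slow] dup → fast++
(s=3,f=5) a[fast]=9≠a[slow]=8 write a[4]=9 → slow++,fast++
(s=4,f=6) a[fast]=11≠a[slow]=9 write a[5]=11 → slow++,fast++
(s=5,f=7) a[fast]=11=a[slow] dup → fast++
(s=5,f=8) a[fast]=12≠a[slow]=11 write a[6]=12 → slow++,fast++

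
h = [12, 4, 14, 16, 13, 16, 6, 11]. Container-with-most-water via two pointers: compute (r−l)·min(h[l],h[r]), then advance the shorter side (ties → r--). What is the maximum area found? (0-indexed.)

[0,7] min(12,11)*7=77 best=77 * → r--
[0,6] min(12,6)*6=36 best=77 → r--
[0,5] min(12,16)*5=60 best=77 → l++
[1,5] min(4,16)*4=16 best=77 → l++
[2,5] min(14,16)*3=42 best=77 → l++
[3,5] min(16,16)*2=32 best=77 → r--
[3,4] min(16,13)*1=13 best=77 → r--

max area = 77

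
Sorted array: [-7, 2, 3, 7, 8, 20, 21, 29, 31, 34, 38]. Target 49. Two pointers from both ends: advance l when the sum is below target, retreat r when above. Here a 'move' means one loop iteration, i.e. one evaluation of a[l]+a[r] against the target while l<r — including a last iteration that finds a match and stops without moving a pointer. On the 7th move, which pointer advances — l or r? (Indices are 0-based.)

r

[0,10] -7+38=31 <49 → l++
[1,10] 2+38=40 <49 → l++
[2,10] 3+38=41 <49 → l++
[3,10] 7+38=45 <49 → l++
[4,10] 8+38=46 <49 → l++
[5,10] 20+38=58 >49 → r--
[5,9] 20+34=54 >49 → r--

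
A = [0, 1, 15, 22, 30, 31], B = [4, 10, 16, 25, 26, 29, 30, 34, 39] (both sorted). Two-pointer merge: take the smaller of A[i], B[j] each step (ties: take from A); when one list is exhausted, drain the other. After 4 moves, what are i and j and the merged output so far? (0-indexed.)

i=0 j=0: A[i]=0<=B[j]=4 take 0, i++
i=1 j=0: A[i]=1<=B[j]=4 take 1, i++
i=2 j=0: A[i]=15>B[j]=4 take 4, j++
i=2 j=1: A[i]=15>B[j]=10 take 10, j++

i=2, j=2, merged so far=[0, 1, 4, 10]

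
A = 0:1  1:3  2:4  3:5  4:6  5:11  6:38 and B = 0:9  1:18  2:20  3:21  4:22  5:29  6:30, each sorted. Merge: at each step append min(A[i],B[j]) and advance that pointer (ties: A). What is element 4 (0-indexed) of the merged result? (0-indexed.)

merged[4] = 6

i=0 j=0: A[i]=1<=B[j]=9 take 1, i++
i=1 j=0: A[i]=3<=B[j]=9 take 3, i++
i=2 j=0: A[i]=4<=B[j]=9 take 4, i++
i=3 j=0: A[i]=5<=B[j]=9 take 5, i++
i=4 j=0: A[i]=6<=B[j]=9 take 6, i++
i=5 j=0: A[i]=11>B[j]=9 take 9, j++
i=5 j=1: A[i]=11<=B[j]=18 take 11, i++
i=6 j=1: A[i]=38>B[j]=18 take 18, j++
i=6 j=2: A[i]=38>B[j]=20 take 20, j++
i=6 j=3: A[i]=38>B[j]=21 take 21, j++
i=6 j=4: A[i]=38>B[j]=22 take 22, j++
i=6 j=5: A[i]=38>B[j]=29 take 29, j++
i=6 j=6: A[i]=38>B[j]=30 take 30, j++
i=6 j=7: B done, take A[i]=38, i++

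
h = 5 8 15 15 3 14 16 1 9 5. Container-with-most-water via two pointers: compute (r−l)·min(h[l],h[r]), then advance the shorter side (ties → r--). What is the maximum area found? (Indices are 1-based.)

l=1 r=10: min(5,5)*9=45 best=45 *, r--
l=1 r=9: min(5,9)*8=40 best=45, l++
l=2 r=9: min(8,9)*7=56 best=56 *, l++
l=3 r=9: min(15,9)*6=54 best=56, r--
l=3 r=8: min(15,1)*5=5 best=56, r--
l=3 r=7: min(15,16)*4=60 best=60 *, l++
l=4 r=7: min(15,16)*3=45 best=60, l++
l=5 r=7: min(3,16)*2=6 best=60, l++
l=6 r=7: min(14,16)*1=14 best=60, l++

max area = 60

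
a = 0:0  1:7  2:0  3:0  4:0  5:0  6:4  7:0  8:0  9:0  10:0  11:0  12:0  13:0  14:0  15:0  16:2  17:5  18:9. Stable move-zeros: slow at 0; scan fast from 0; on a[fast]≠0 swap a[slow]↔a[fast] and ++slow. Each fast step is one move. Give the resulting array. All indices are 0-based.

[7, 4, 2, 5, 9, 0, 0, 0, 0, 0, 0, 0, 0, 0, 0, 0, 0, 0, 0]

slow=0 fast=0: a[fast]=0, fast++
slow=0 fast=1: a[fast]=7≠0 swap→a[0]=7, slow++,fast++
slow=1 fast=2: a[fast]=0, fast++
slow=1 fast=3: a[fast]=0, fast++
slow=1 fast=4: a[fast]=0, fast++
slow=1 fast=5: a[fast]=0, fast++
slow=1 fast=6: a[fast]=4≠0 swap→a[1]=4, slow++,fast++
slow=2 fast=7: a[fast]=0, fast++
slow=2 fast=8: a[fast]=0, fast++
slow=2 fast=9: a[fast]=0, fast++
slow=2 fast=10: a[fast]=0, fast++
slow=2 fast=11: a[fast]=0, fast++
slow=2 fast=12: a[fast]=0, fast++
slow=2 fast=13: a[fast]=0, fast++
slow=2 fast=14: a[fast]=0, fast++
slow=2 fast=15: a[fast]=0, fast++
slow=2 fast=16: a[fast]=2≠0 swap→a[2]=2, slow++,fast++
slow=3 fast=17: a[fast]=5≠0 swap→a[3]=5, slow++,fast++
slow=4 fast=18: a[fast]=9≠0 swap→a[4]=9, slow++,fast++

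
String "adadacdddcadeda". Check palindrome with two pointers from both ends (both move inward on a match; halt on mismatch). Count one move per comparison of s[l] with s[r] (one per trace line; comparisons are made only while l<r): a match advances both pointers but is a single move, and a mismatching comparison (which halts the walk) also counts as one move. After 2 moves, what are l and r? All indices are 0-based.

[0,14] 'a'=='a' → l++,r--
[1,13] 'd'=='d' → l++,r--

l=2, r=12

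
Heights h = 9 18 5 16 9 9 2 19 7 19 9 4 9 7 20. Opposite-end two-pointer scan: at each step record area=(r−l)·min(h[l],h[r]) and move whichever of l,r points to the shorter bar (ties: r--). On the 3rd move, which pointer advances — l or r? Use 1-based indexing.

l

l=1 r=15: min(9,20)*14=126 best=126 *, l++
l=2 r=15: min(18,20)*13=234 best=234 *, l++
l=3 r=15: min(5,20)*12=60 best=234, l++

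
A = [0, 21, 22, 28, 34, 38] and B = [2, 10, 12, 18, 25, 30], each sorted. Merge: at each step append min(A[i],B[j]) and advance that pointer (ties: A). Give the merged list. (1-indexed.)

[0, 2, 10, 12, 18, 21, 22, 25, 28, 30, 34, 38]

i=1 j=1: A[i]=0<=B[j]=2 take 0, i++
i=2 j=1: A[i]=21>B[j]=2 take 2, j++
i=2 j=2: A[i]=21>B[j]=10 take 10, j++
i=2 j=3: A[i]=21>B[j]=12 take 12, j++
i=2 j=4: A[i]=21>B[j]=18 take 18, j++
i=2 j=5: A[i]=21<=B[j]=25 take 21, i++
i=3 j=5: A[i]=22<=B[j]=25 take 22, i++
i=4 j=5: A[i]=28>B[j]=25 take 25, j++
i=4 j=6: A[i]=28<=B[j]=30 take 28, i++
i=5 j=6: A[i]=34>B[j]=30 take 30, j++
i=5 j=7: B done, take A[i]=34, i++
i=6 j=7: B done, take A[i]=38, i++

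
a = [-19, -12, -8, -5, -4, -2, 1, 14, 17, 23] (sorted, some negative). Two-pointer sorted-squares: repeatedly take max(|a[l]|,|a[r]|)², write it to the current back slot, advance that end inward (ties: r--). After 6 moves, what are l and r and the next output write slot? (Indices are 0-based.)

l=3, r=6, next write slot=3

l=0 r=9: |-19|<=|23| out[9]=529, r--
l=0 r=8: |-19|>|17| out[8]=361, l++
l=1 r=8: |-12|<=|17| out[7]=289, r--
l=1 r=7: |-12|<=|14| out[6]=196, r--
l=1 r=6: |-12|>|1| out[5]=144, l++
l=2 r=6: |-8|>|1| out[4]=64, l++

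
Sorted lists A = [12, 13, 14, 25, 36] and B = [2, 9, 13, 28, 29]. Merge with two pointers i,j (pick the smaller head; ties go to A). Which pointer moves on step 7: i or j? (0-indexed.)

[i=0,j=0] A[i]=12>B[j]=2 take 2 → j++
[i=0,j=1] A[i]=12>B[j]=9 take 9 → j++
[i=0,j=2] A[i]=12<=B[j]=13 take 12 → i++
[i=1,j=2] A[i]=13<=B[j]=13 take 13 → i++
[i=2,j=2] A[i]=14>B[j]=13 take 13 → j++
[i=2,j=3] A[i]=14<=B[j]=28 take 14 → i++
[i=3,j=3] A[i]=25<=B[j]=28 take 25 → i++

i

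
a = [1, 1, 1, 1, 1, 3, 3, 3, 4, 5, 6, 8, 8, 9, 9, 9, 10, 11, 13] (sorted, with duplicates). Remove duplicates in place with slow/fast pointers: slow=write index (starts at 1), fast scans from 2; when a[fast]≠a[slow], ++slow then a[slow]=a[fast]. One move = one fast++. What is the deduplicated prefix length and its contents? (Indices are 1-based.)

(s=1,f=2) a[fast]=1=a[slow] dup → fast++
(s=1,f=3) a[fast]=1=a[slow] dup → fast++
(s=1,f=4) a[fast]=1=a[slow] dup → fast++
(s=1,f=5) a[fast]=1=a[slow] dup → fast++
(s=1,f=6) a[fast]=3≠a[slow]=1 write a[2]=3 → slow++,fast++
(s=2,f=7) a[fast]=3=a[slow] dup → fast++
(s=2,f=8) a[fast]=3=a[slow] dup → fast++
(s=2,f=9) a[fast]=4≠a[slow]=3 write a[3]=4 → slow++,fast++
(s=3,f=10) a[fast]=5≠a[slow]=4 write a[4]=5 → slow++,fast++
(s=4,f=11) a[fast]=6≠a[slow]=5 write a[5]=6 → slow++,fast++
(s=5,f=12) a[fast]=8≠a[slow]=6 write a[6]=8 → slow++,fast++
(s=6,f=13) a[fast]=8=a[slow] dup → fast++
(s=6,f=14) a[fast]=9≠a[slow]=8 write a[7]=9 → slow++,fast++
(s=7,f=15) a[fast]=9=a[slow] dup → fast++
(s=7,f=16) a[fast]=9=a[slow] dup → fast++
(s=7,f=17) a[fast]=10≠a[slow]=9 write a[8]=10 → slow++,fast++
(s=8,f=18) a[fast]=11≠a[slow]=10 write a[9]=11 → slow++,fast++
(s=9,f=19) a[fast]=13≠a[slow]=11 write a[10]=13 → slow++,fast++

length 10; prefix = [1, 3, 4, 5, 6, 8, 9, 10, 11, 13]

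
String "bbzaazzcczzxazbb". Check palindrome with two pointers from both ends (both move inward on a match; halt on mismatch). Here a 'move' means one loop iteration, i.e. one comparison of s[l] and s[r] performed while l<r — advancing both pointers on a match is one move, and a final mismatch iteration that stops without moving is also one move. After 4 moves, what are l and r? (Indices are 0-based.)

l=4, r=11

[0,15] 'b'=='b' → l++,r--
[1,14] 'b'=='b' → l++,r--
[2,13] 'z'=='z' → l++,r--
[3,12] 'a'=='a' → l++,r--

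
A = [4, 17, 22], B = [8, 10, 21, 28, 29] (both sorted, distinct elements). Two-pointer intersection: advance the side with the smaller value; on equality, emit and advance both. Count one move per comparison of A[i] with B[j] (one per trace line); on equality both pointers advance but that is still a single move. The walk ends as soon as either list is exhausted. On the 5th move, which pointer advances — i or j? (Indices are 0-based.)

i=0 j=0: 4<8, i++
i=1 j=0: 17>8, j++
i=1 j=1: 17>10, j++
i=1 j=2: 17<21, i++
i=2 j=2: 22>21, j++

j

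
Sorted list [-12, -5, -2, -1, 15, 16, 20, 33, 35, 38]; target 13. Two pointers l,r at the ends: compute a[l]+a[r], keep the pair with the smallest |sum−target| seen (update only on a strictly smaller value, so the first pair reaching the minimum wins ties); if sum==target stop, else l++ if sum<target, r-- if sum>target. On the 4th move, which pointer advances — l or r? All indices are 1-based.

[1,10] -12+38=26 d=13 * → r--
[1,9] -12+35=23 d=10 * → r--
[1,8] -12+33=21 d=8 * → r--
[1,7] -12+20=8 d=5 * → l++

l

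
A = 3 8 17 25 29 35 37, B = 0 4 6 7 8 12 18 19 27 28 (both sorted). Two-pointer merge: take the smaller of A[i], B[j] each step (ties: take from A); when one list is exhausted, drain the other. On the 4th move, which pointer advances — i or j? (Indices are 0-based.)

i=0 j=0: A[i]=3>B[j]=0 take 0, j++
i=0 j=1: A[i]=3<=B[j]=4 take 3, i++
i=1 j=1: A[i]=8>B[j]=4 take 4, j++
i=1 j=2: A[i]=8>B[j]=6 take 6, j++

j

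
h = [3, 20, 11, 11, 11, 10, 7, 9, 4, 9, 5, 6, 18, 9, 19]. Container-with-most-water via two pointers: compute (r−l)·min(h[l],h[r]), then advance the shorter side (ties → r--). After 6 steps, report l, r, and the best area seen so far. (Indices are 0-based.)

l=0 r=14: min(3,19)*14=42 best=42 *, l++
l=1 r=14: min(20,19)*13=247 best=247 *, r--
l=1 r=13: min(20,9)*12=108 best=247, r--
l=1 r=12: min(20,18)*11=198 best=247, r--
l=1 r=11: min(20,6)*10=60 best=247, r--
l=1 r=10: min(20,5)*9=45 best=247, r--

l=1, r=9, best area=247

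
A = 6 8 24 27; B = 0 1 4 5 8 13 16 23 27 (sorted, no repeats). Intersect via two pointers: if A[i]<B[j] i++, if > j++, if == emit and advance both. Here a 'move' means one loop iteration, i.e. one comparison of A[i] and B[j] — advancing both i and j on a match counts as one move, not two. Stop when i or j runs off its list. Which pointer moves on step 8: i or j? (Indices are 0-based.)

i=0 j=0: 6>0, j++
i=0 j=1: 6>1, j++
i=0 j=2: 6>4, j++
i=0 j=3: 6>5, j++
i=0 j=4: 6<8, i++
i=1 j=4: 8==8 emit, i++,j++
i=2 j=5: 24>13, j++
i=2 j=6: 24>16, j++

j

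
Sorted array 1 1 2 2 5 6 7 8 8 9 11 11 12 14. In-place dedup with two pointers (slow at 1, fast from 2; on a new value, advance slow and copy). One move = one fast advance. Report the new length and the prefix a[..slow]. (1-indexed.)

length 10; prefix = [1, 2, 5, 6, 7, 8, 9, 11, 12, 14]

slow=1 fast=2: a[fast]=1=a[slow] dup, fast++
slow=1 fast=3: a[fast]=2≠a[slow]=1 write a[2]=2, slow++,fast++
slow=2 fast=4: a[fast]=2=a[slow] dup, fast++
slow=2 fast=5: a[fast]=5≠a[slow]=2 write a[3]=5, slow++,fast++
slow=3 fast=6: a[fast]=6≠a[slow]=5 write a[4]=6, slow++,fast++
slow=4 fast=7: a[fast]=7≠a[slow]=6 write a[5]=7, slow++,fast++
slow=5 fast=8: a[fast]=8≠a[slow]=7 write a[6]=8, slow++,fast++
slow=6 fast=9: a[fast]=8=a[slow] dup, fast++
slow=6 fast=10: a[fast]=9≠a[slow]=8 write a[7]=9, slow++,fast++
slow=7 fast=11: a[fast]=11≠a[slow]=9 write a[8]=11, slow++,fast++
slow=8 fast=12: a[fast]=11=a[slow] dup, fast++
slow=8 fast=13: a[fast]=12≠a[slow]=11 write a[9]=12, slow++,fast++
slow=9 fast=14: a[fast]=14≠a[slow]=12 write a[10]=14, slow++,fast++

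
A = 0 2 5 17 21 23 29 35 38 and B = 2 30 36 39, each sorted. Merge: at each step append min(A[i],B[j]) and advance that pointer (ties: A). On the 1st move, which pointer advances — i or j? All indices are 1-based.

i

[i=1,j=1] A[i]=0<=B[j]=2 take 0 → i++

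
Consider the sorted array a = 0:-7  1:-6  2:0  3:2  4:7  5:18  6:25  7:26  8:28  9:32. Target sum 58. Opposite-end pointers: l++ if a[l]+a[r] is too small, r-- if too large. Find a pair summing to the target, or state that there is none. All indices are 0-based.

(26, 32)

[0,9] -7+32=25 <58 → l++
[1,9] -6+32=26 <58 → l++
[2,9] 0+32=32 <58 → l++
[3,9] 2+32=34 <58 → l++
[4,9] 7+32=39 <58 → l++
[5,9] 18+32=50 <58 → l++
[6,9] 25+32=57 <58 → l++
[7,9] 26+32=58 → found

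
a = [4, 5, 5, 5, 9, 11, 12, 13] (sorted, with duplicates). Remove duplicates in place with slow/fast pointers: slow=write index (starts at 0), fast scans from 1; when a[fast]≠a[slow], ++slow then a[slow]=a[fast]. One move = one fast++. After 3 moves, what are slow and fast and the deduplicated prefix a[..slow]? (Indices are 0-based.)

(s=0,f=1) a[fast]=5≠a[slow]=4 write a[1]=5 → slow++,fast++
(s=1,f=2) a[fast]=5=a[slow] dup → fast++
(s=1,f=3) a[fast]=5=a[slow] dup → fast++

slow=1, fast=4, prefix=[4, 5]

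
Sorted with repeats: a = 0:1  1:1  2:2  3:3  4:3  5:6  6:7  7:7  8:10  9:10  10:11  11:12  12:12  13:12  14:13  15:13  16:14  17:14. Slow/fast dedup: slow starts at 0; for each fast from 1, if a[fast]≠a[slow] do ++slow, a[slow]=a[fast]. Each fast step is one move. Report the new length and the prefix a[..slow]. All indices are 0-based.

slow=0 fast=1: a[fast]=1=a[slow] dup, fast++
slow=0 fast=2: a[fast]=2≠a[slow]=1 write a[1]=2, slow++,fast++
slow=1 fast=3: a[fast]=3≠a[slow]=2 write a[2]=3, slow++,fast++
slow=2 fast=4: a[fast]=3=a[slow] dup, fast++
slow=2 fast=5: a[fast]=6≠a[slow]=3 write a[3]=6, slow++,fast++
slow=3 fast=6: a[fast]=7≠a[slow]=6 write a[4]=7, slow++,fast++
slow=4 fast=7: a[fast]=7=a[slow] dup, fast++
slow=4 fast=8: a[fast]=10≠a[slow]=7 write a[5]=10, slow++,fast++
slow=5 fast=9: a[fast]=10=a[slow] dup, fast++
slow=5 fast=10: a[fast]=11≠a[slow]=10 write a[6]=11, slow++,fast++
slow=6 fast=11: a[fast]=12≠a[slow]=11 write a[7]=12, slow++,fast++
slow=7 fast=12: a[fast]=12=a[slow] dup, fast++
slow=7 fast=13: a[fast]=12=a[slow] dup, fast++
slow=7 fast=14: a[fast]=13≠a[slow]=12 write a[8]=13, slow++,fast++
slow=8 fast=15: a[fast]=13=a[slow] dup, fast++
slow=8 fast=16: a[fast]=14≠a[slow]=13 write a[9]=14, slow++,fast++
slow=9 fast=17: a[fast]=14=a[slow] dup, fast++

length 10; prefix = [1, 2, 3, 6, 7, 10, 11, 12, 13, 14]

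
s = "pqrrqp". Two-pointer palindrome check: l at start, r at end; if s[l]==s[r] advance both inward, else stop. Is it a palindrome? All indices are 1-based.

l=1 r=6: 'p'=='p', l++,r--
l=2 r=5: 'q'=='q', l++,r--
l=3 r=4: 'r'=='r', l++,r--

palindrome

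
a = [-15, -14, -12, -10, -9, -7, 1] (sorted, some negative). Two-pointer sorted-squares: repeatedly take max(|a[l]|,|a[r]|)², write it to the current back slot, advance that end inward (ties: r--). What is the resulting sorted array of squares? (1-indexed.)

l=1 r=7: |-15|>|1| out[7]=225, l++
l=2 r=7: |-14|>|1| out[6]=196, l++
l=3 r=7: |-12|>|1| out[5]=144, l++
l=4 r=7: |-10|>|1| out[4]=100, l++
l=5 r=7: |-9|>|1| out[3]=81, l++
l=6 r=7: |-7|>|1| out[2]=49, l++
l=7 r=7: |1|<=|1| out[1]=1, r--

[1, 49, 81, 100, 144, 196, 225]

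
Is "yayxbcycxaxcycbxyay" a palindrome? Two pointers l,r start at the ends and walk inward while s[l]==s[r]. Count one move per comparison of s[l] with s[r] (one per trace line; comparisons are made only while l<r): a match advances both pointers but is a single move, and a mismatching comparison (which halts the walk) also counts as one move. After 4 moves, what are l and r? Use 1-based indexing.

l=5, r=15

l=1 r=19: 'y'=='y', l++,r--
l=2 r=18: 'a'=='a', l++,r--
l=3 r=17: 'y'=='y', l++,r--
l=4 r=16: 'x'=='x', l++,r--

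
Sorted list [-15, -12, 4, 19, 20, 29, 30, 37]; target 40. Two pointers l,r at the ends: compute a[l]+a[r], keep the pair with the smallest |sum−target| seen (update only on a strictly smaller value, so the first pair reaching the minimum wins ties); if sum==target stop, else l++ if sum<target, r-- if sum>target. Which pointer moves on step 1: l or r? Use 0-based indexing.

l

[0,7] -15+37=22 d=18 * → l++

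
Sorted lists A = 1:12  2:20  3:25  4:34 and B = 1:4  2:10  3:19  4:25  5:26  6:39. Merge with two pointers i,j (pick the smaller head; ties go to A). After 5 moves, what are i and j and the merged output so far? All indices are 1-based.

i=3, j=4, merged so far=[4, 10, 12, 19, 20]

[i=1,j=1] A[i]=12>B[j]=4 take 4 → j++
[i=1,j=2] A[i]=12>B[j]=10 take 10 → j++
[i=1,j=3] A[i]=12<=B[j]=19 take 12 → i++
[i=2,j=3] A[i]=20>B[j]=19 take 19 → j++
[i=2,j=4] A[i]=20<=B[j]=25 take 20 → i++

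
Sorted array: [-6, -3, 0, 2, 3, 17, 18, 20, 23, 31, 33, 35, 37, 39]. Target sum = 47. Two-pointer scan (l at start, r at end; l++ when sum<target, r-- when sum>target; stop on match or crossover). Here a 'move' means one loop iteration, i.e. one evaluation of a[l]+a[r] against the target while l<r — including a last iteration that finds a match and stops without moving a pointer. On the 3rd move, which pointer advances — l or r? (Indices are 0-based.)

l

l=0 r=13: -6+39=33 <47, l++
l=1 r=13: -3+39=36 <47, l++
l=2 r=13: 0+39=39 <47, l++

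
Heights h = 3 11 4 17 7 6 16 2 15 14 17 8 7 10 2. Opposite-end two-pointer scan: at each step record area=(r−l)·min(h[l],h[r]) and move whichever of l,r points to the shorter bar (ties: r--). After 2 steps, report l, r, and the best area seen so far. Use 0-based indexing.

l=1, r=13, best area=39

[0,14] min(3,2)*14=28 best=28 * → r--
[0,13] min(3,10)*13=39 best=39 * → l++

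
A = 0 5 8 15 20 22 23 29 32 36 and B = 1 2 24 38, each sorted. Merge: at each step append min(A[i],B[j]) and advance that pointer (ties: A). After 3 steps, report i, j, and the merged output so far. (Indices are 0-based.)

i=0 j=0: A[i]=0<=B[j]=1 take 0, i++
i=1 j=0: A[i]=5>B[j]=1 take 1, j++
i=1 j=1: A[i]=5>B[j]=2 take 2, j++

i=1, j=2, merged so far=[0, 1, 2]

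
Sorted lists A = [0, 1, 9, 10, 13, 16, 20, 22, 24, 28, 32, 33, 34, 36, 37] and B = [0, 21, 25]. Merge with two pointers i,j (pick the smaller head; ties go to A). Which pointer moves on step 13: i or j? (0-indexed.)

i=0 j=0: A[i]=0<=B[j]=0 take 0, i++
i=1 j=0: A[i]=1>B[j]=0 take 0, j++
i=1 j=1: A[i]=1<=B[j]=21 take 1, i++
i=2 j=1: A[i]=9<=B[j]=21 take 9, i++
i=3 j=1: A[i]=10<=B[j]=21 take 10, i++
i=4 j=1: A[i]=13<=B[j]=21 take 13, i++
i=5 j=1: A[i]=16<=B[j]=21 take 16, i++
i=6 j=1: A[i]=20<=B[j]=21 take 20, i++
i=7 j=1: A[i]=22>B[j]=21 take 21, j++
i=7 j=2: A[i]=22<=B[j]=25 take 22, i++
i=8 j=2: A[i]=24<=B[j]=25 take 24, i++
i=9 j=2: A[i]=28>B[j]=25 take 25, j++
i=9 j=3: B done, take A[i]=28, i++

i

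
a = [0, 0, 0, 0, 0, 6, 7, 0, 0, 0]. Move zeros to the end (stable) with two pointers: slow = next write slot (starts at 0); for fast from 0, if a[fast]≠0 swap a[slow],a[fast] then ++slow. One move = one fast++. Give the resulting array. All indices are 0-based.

[6, 7, 0, 0, 0, 0, 0, 0, 0, 0]

(s=0,f=0) a[fast]=0 → fast++
(s=0,f=1) a[fast]=0 → fast++
(s=0,f=2) a[fast]=0 → fast++
(s=0,f=3) a[fast]=0 → fast++
(s=0,f=4) a[fast]=0 → fast++
(s=0,f=5) a[fast]=6≠0 swap→a[0]=6 → slow++,fast++
(s=1,f=6) a[fast]=7≠0 swap→a[1]=7 → slow++,fast++
(s=2,f=7) a[fast]=0 → fast++
(s=2,f=8) a[fast]=0 → fast++
(s=2,f=9) a[fast]=0 → fast++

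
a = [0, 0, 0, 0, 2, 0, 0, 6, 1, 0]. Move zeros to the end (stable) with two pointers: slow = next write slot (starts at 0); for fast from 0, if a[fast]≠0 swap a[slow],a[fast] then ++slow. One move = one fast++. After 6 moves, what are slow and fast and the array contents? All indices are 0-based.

slow=0 fast=0: a[fast]=0, fast++
slow=0 fast=1: a[fast]=0, fast++
slow=0 fast=2: a[fast]=0, fast++
slow=0 fast=3: a[fast]=0, fast++
slow=0 fast=4: a[fast]=2≠0 swap→a[0]=2, slow++,fast++
slow=1 fast=5: a[fast]=0, fast++

slow=1, fast=6, a=[2, 0, 0, 0, 0, 0, 0, 6, 1, 0]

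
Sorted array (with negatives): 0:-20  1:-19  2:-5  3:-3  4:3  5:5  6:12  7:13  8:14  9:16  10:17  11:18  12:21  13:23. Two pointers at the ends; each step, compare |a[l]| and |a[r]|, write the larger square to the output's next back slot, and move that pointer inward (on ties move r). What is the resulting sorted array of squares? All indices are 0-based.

[0,13] |-20|<=|23| out[13]=529 → r--
[0,12] |-20|<=|21| out[12]=441 → r--
[0,11] |-20|>|18| out[11]=400 → l++
[1,11] |-19|>|18| out[10]=361 → l++
[2,11] |-5|<=|18| out[9]=324 → r--
[2,10] |-5|<=|17| out[8]=289 → r--
[2,9] |-5|<=|16| out[7]=256 → r--
[2,8] |-5|<=|14| out[6]=196 → r--
[2,7] |-5|<=|13| out[5]=169 → r--
[2,6] |-5|<=|12| out[4]=144 → r--
[2,5] |-5|<=|5| out[3]=25 → r--
[2,4] |-5|>|3| out[2]=25 → l++
[3,4] |-3|<=|3| out[1]=9 → r--
[3,3] |-3|<=|-3| out[0]=9 → r--

[9, 9, 25, 25, 144, 169, 196, 256, 289, 324, 361, 400, 441, 529]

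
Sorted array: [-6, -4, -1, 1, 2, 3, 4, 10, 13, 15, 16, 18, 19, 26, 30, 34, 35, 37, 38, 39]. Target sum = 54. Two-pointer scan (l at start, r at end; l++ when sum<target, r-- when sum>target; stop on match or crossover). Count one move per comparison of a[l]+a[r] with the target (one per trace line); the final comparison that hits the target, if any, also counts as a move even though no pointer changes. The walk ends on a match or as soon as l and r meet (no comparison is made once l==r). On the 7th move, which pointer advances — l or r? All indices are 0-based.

[0,19] -6+39=33 <54 → l++
[1,19] -4+39=35 <54 → l++
[2,19] -1+39=38 <54 → l++
[3,19] 1+39=40 <54 → l++
[4,19] 2+39=41 <54 → l++
[5,19] 3+39=42 <54 → l++
[6,19] 4+39=43 <54 → l++

l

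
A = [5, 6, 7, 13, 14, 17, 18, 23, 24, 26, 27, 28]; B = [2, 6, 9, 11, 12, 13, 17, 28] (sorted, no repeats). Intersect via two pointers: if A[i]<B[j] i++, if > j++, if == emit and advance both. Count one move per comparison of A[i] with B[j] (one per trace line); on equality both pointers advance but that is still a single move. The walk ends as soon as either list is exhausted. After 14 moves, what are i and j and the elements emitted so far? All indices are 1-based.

i=1 j=1: 5>2, j++
i=1 j=2: 5<6, i++
i=2 j=2: 6==6 emit, i++,j++
i=3 j=3: 7<9, i++
i=4 j=3: 13>9, j++
i=4 j=4: 13>11, j++
i=4 j=5: 13>12, j++
i=4 j=6: 13==13 emit, i++,j++
i=5 j=7: 14<17, i++
i=6 j=7: 17==17 emit, i++,j++
i=7 j=8: 18<28, i++
i=8 j=8: 23<28, i++
i=9 j=8: 24<28, i++
i=10 j=8: 26<28, i++

i=11, j=8, emitted=[6, 13, 17]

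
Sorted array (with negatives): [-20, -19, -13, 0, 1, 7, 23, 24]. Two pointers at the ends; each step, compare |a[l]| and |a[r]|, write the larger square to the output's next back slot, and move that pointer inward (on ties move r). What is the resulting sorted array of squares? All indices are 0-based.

[0, 1, 49, 169, 361, 400, 529, 576]

l=0 r=7: |-20|<=|24| out[7]=576, r--
l=0 r=6: |-20|<=|23| out[6]=529, r--
l=0 r=5: |-20|>|7| out[5]=400, l++
l=1 r=5: |-19|>|7| out[4]=361, l++
l=2 r=5: |-13|>|7| out[3]=169, l++
l=3 r=5: |0|<=|7| out[2]=49, r--
l=3 r=4: |0|<=|1| out[1]=1, r--
l=3 r=3: |0|<=|0| out[0]=0, r--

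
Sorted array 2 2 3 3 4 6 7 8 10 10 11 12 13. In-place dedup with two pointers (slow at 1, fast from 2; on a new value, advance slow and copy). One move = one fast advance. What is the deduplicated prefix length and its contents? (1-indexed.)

length 10; prefix = [2, 3, 4, 6, 7, 8, 10, 11, 12, 13]

(s=1,f=2) a[fast]=2=a[slow] dup → fast++
(s=1,f=3) a[fast]=3≠a[slow]=2 write a[2]=3 → slow++,fast++
(s=2,f=4) a[fast]=3=a[slow] dup → fast++
(s=2,f=5) a[fast]=4≠a[slow]=3 write a[3]=4 → slow++,fast++
(s=3,f=6) a[fast]=6≠a[slow]=4 write a[4]=6 → slow++,fast++
(s=4,f=7) a[fast]=7≠a[slow]=6 write a[5]=7 → slow++,fast++
(s=5,f=8) a[fast]=8≠a[slow]=7 write a[6]=8 → slow++,fast++
(s=6,f=9) a[fast]=10≠a[slow]=8 write a[7]=10 → slow++,fast++
(s=7,f=10) a[fast]=10=a[slow] dup → fast++
(s=7,f=11) a[fast]=11≠a[slow]=10 write a[8]=11 → slow++,fast++
(s=8,f=12) a[fast]=12≠a[slow]=11 write a[9]=12 → slow++,fast++
(s=9,f=13) a[fast]=13≠a[slow]=12 write a[10]=13 → slow++,fast++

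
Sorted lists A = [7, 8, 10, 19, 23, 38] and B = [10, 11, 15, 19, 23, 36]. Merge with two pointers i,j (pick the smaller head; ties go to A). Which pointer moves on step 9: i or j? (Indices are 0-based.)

i=0 j=0: A[i]=7<=B[j]=10 take 7, i++
i=1 j=0: A[i]=8<=B[j]=10 take 8, i++
i=2 j=0: A[i]=10<=B[j]=10 take 10, i++
i=3 j=0: A[i]=19>B[j]=10 take 10, j++
i=3 j=1: A[i]=19>B[j]=11 take 11, j++
i=3 j=2: A[i]=19>B[j]=15 take 15, j++
i=3 j=3: A[i]=19<=B[j]=19 take 19, i++
i=4 j=3: A[i]=23>B[j]=19 take 19, j++
i=4 j=4: A[i]=23<=B[j]=23 take 23, i++

i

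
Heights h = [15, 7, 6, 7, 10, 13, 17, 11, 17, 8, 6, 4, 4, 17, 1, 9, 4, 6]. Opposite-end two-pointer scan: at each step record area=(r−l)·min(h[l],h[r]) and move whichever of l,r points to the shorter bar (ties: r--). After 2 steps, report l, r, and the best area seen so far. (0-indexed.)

l=0 r=17: min(15,6)*17=102 best=102 *, r--
l=0 r=16: min(15,4)*16=64 best=102, r--

l=0, r=15, best area=102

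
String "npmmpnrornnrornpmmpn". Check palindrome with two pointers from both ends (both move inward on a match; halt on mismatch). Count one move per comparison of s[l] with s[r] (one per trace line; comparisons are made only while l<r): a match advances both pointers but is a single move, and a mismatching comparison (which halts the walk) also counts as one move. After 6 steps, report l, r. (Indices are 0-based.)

l=6, r=13

[0,19] 'n'=='n' → l++,r--
[1,18] 'p'=='p' → l++,r--
[2,17] 'm'=='m' → l++,r--
[3,16] 'm'=='m' → l++,r--
[4,15] 'p'=='p' → l++,r--
[5,14] 'n'=='n' → l++,r--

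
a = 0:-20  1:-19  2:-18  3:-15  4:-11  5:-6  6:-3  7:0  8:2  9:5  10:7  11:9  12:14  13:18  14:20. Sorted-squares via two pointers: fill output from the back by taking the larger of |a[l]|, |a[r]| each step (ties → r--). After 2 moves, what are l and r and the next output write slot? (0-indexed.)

l=1, r=13, next write slot=12

[0,14] |-20|<=|20| out[14]=400 → r--
[0,13] |-20|>|18| out[13]=400 → l++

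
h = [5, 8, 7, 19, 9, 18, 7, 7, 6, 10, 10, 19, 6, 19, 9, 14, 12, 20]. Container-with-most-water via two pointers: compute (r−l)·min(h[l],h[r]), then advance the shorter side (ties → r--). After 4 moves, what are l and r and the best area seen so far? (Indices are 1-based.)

l=5, r=18, best area=266

[1,18] min(5,20)*17=85 best=85 * → l++
[2,18] min(8,20)*16=128 best=128 * → l++
[3,18] min(7,20)*15=105 best=128 → l++
[4,18] min(19,20)*14=266 best=266 * → l++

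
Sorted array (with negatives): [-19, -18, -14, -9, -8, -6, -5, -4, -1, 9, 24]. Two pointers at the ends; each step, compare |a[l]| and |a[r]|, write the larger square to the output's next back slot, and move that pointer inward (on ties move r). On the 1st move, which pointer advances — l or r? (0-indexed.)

[0,10] |-19|<=|24| out[10]=576 → r--

r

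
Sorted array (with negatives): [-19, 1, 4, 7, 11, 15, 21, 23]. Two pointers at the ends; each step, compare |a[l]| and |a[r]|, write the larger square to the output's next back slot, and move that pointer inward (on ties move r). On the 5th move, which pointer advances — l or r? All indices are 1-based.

[1,8] |-19|<=|23| out[8]=529 → r--
[1,7] |-19|<=|21| out[7]=441 → r--
[1,6] |-19|>|15| out[6]=361 → l++
[2,6] |1|<=|15| out[5]=225 → r--
[2,5] |1|<=|11| out[4]=121 → r--

r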